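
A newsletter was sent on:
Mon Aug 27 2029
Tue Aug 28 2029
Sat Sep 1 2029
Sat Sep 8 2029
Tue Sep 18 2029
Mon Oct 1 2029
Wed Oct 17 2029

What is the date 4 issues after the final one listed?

Gaps: 1, 4, 7, 10, 13, 16 days — each gap is 3 larger than the previous one.
Next gap: 19 days. Wed Oct 17 2029 + 19 days = Mon Nov 5 2029.
Next gap: 22 days. Mon Nov 5 2029 + 22 days = Tue Nov 27 2029.
Next gap: 25 days. Tue Nov 27 2029 + 25 days = Sat Dec 22 2029.
Next gap: 28 days. Sat Dec 22 2029 + 28 days = Sat Jan 19 2030.

Sat Jan 19 2030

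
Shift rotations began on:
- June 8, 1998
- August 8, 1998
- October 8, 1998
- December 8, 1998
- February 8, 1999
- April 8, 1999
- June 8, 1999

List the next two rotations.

Each date is the 8th; the gaps (61, 61, 61, 62, 59, 61) track the month lengths.
The rule is the 8th of every 2 months.
Next: August 1999 → August 8, 1999.
October 1999: October 8, 1999.

August 8, 1999; October 8, 1999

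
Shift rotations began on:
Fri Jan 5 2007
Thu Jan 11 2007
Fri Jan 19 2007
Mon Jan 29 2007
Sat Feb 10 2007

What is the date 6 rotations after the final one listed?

Mon Jun 4 2007

Intervals are 6, 8, 10, 12 days — an arithmetic progression with common difference 2.
Next gap: 14 days. Sat Feb 10 2007 + 14 days = Sat Feb 24 2007.
Next gap: 16 days. Sat Feb 24 2007 + 16 days = Mon Mar 12 2007.
Next gap: 18 days. Mon Mar 12 2007 + 18 days = Fri Mar 30 2007.
Next gap: 20 days. Fri Mar 30 2007 + 20 days = Thu Apr 19 2007.
Next gap: 22 days. Thu Apr 19 2007 + 22 days = Fri May 11 2007.
Next gap: 24 days. Fri May 11 2007 + 24 days = Mon Jun 4 2007.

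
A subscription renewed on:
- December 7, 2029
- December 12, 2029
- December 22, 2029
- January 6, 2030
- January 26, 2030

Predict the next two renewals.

The spacing grows by 5 each time: 5, 10, 15, 20 days.
Next gap: 25 days. January 26, 2030 + 25 days = February 20, 2030.
Next gap: 30 days. February 20, 2030 + 30 days = March 22, 2030.

February 20, 2030; March 22, 2030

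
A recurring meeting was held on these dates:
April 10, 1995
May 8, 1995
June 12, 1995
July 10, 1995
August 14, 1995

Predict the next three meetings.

All dates are Mondays, 28, 35, 28, 35 days apart.
Specifically, the 2nd Monday of each month.
September 1995 — 2nd Monday is September 11, 1995.
2nd Monday of October 1995: October 9, 1995.
November 1995 — 2nd Monday is November 13, 1995.

September 11, 1995; October 9, 1995; November 13, 1995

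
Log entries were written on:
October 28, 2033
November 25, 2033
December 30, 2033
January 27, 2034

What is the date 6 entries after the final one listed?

July 28, 2034

These are Fridays with 28, 35, 28-day gaps.
Each is the final Friday of its month — December 30, 2033 is past the 28th, so '4th Friday' doesn't fit.
February 2034 ends with Friday February 24, 2034.
March 2034 ends with Friday March 31, 2034.
Last Friday of April 2034: April 28, 2034.
May 2034 ends with Friday May 26, 2034.
June 2034 ends with Friday June 30, 2034.
Last Friday of July 2034: July 28, 2034.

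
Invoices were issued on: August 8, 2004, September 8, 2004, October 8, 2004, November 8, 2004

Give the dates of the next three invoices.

Each date is the 8th; the gaps (31, 30, 31) track the month lengths.
The rule is the 8th of each month.
December 2004: December 8, 2004.
Next: January 2005 → January 8, 2005.
Next: February 2005 → February 8, 2005.

December 8, 2004; January 8, 2005; February 8, 2005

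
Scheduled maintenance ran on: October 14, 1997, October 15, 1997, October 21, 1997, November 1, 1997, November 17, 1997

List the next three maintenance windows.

Gaps: 1, 6, 11, 16 days — each gap is 5 larger than the previous one.
Next gap: 21 days. November 17, 1997 + 21 days = December 8, 1997.
Next gap: 26 days. December 8, 1997 + 26 days = January 3, 1998.
Next gap: 31 days. January 3, 1998 + 31 days = February 3, 1998.

December 8, 1997; January 3, 1998; February 3, 1998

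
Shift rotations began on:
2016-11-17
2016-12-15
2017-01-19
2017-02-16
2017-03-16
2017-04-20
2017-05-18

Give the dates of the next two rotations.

2017-06-15, 2017-07-20

All dates are Thursdays, 28, 35, 28, 28, 35, 28 days apart.
Specifically, the 3rd Thursday of each month.
June 2017 — 3rd Thursday is 2017-06-15.
July 2017 — 3rd Thursday is 2017-07-20.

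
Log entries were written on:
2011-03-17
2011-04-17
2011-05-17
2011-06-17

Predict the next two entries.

Each date is the 17th; the gaps (31, 30, 31) track the month lengths.
The rule is the 17th of each month.
Next: July 2011 → 2011-07-17.
Next: August 2011 → 2011-08-17.

2011-07-17, 2011-08-17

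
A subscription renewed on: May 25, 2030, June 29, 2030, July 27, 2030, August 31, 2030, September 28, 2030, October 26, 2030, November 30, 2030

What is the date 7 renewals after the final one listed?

June 28, 2031

These are Saturdays with 35, 28, 35, 28, 28, 35-day gaps.
Each is the final Saturday of its month — June 29, 2030 is past the 28th, so '4th Saturday' doesn't fit.
December 2030 ends with Saturday December 28, 2030.
January 2031 ends with Saturday January 25, 2031.
Last Saturday of February 2031: February 22, 2031.
Last Saturday of March 2031: March 29, 2031.
Last Saturday of April 2031: April 26, 2031.
Last Saturday of May 2031: May 31, 2031.
Last Saturday of June 2031: June 28, 2031.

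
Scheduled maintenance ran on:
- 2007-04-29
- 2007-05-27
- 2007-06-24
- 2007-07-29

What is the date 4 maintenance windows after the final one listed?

2007-11-25

Every date is a Sunday; gaps 28, 28, 35 days.
Each is the last Sunday of its month (at least one falls on the 29th or later, ruling out '4th Sunday').
August 2007 ends with Sunday 2007-08-26.
September 2007 ends with Sunday 2007-09-30.
Last Sunday of October 2007: 2007-10-28.
November 2007 ends with Sunday 2007-11-25.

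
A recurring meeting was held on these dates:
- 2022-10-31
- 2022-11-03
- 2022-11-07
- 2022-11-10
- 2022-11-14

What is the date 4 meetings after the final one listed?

2022-11-28

Every event lands on a Monday or Thursday (gaps cycle 3, 4, 3, 4).
So the schedule is: every Monday and Thursday.
Next Thursday: 2022-11-17.
The following Monday is 2022-11-21.
Next Thursday: 2022-11-24.
Next Monday: 2022-11-28.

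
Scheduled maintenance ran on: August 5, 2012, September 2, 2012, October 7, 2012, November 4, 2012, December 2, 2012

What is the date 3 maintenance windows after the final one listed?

March 3, 2013

All dates are Sundays, 28, 35, 28, 28 days apart.
Specifically, the 1st Sunday of each month.
1st Sunday of January 2013: January 6, 2013.
February 2013 — 1st Sunday is February 3, 2013.
1st Sunday of March 2013: March 3, 2013.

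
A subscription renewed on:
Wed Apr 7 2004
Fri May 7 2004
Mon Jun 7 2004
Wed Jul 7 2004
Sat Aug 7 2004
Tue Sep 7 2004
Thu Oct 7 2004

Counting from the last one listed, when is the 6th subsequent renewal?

Gaps: 30, 31, 30, 31, 31, 30 days — not constant. Every event is on the 7th of the month.
Pattern: the 7th of each month.
Next: November 2004 → Sun Nov 7 2004.
Next: December 2004 → Tue Dec 7 2004.
Next: January 2005 → Fri Jan 7 2005.
Next: February 2005 → Mon Feb 7 2005.
March 2005: Mon Mar 7 2005.
Next: April 2005 → Thu Apr 7 2005.

Thu Apr 7 2005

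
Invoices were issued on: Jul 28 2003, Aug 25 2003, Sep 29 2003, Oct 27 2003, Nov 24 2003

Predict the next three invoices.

Dec 29 2003, Jan 26 2004, Feb 23 2004

These are Mondays with 28, 35, 28, 28-day gaps.
Each is the final Monday of its month — Sep 29 2003 is past the 28th, so '4th Monday' doesn't fit.
Last Monday of December 2003: Dec 29 2003.
Last Monday of January 2004: Jan 26 2004.
Last Monday of February 2004: Feb 23 2004.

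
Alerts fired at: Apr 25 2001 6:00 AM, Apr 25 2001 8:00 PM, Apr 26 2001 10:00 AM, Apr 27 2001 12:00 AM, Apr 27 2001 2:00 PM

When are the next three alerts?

Apr 28 2001 4:00 AM, Apr 28 2001 6:00 PM, Apr 29 2001 8:00 AM

Spacing: 14, 14, 14, 14 h — constant 14 h.
Apr 27 2001 2:00 PM + 14 h = Apr 28 2001 4:00 AM.
Apr 28 2001 4:00 AM + 14 h = Apr 28 2001 6:00 PM.
Apr 28 2001 6:00 PM + 14 h = Apr 29 2001 8:00 AM.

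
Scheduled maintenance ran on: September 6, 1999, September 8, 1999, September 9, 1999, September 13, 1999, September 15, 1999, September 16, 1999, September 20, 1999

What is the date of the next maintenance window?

September 22, 1999

Every event lands on a Monday or Wednesday or Thursday (gaps cycle 2, 1, 4, 2, 1, 4).
So the schedule is: every Monday, Wednesday and Thursday.
Next Wednesday: September 22, 1999.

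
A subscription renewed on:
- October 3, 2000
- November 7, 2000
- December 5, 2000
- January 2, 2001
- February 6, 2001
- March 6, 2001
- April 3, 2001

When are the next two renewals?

Gaps: 35, 28, 28, 35, 28, 28 days — a mix of 28 and 35. Every date is a Tuesday.
Each is the 1st Tuesday of its month.
1st Tuesday of May 2001: May 1, 2001.
1st Tuesday of June 2001: June 5, 2001.

May 1, 2001; June 5, 2001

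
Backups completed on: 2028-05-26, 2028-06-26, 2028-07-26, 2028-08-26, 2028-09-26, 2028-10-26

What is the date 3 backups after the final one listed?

Each date is the 26th; the gaps (31, 30, 31, 31, 30) track the month lengths.
The rule is the 26th of each month.
November 2028: 2028-11-26.
Next: December 2028 → 2028-12-26.
Next: January 2029 → 2029-01-26.

2029-01-26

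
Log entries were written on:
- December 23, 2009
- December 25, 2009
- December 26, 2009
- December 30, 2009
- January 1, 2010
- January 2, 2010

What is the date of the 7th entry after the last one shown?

January 20, 2010

The gap pattern 2, 1, 4, 2, 1 repeats every 3 events.
These are the Wednesdays, Fridays and Saturdays of each week.
Next Wednesday: January 6, 2010.
Next Friday: January 8, 2010.
Next Saturday: January 9, 2010.
The following Wednesday is January 13, 2010.
The following Friday is January 15, 2010.
The following Saturday is January 16, 2010.
Next Wednesday: January 20, 2010.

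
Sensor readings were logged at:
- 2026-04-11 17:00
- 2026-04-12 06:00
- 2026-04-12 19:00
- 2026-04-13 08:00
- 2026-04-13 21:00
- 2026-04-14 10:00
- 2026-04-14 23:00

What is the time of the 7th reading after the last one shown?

2026-04-18 18:00

Gaps: 13, 13, 13, 13, 13, 13 hours — each event is 13 hours after the previous one.
2026-04-14 23:00 + 13 h = 2026-04-15 12:00.
2026-04-15 12:00 + 13 h = 2026-04-16 01:00.
2026-04-16 01:00 + 13 h = 2026-04-16 14:00.
2026-04-16 14:00 + 13 h = 2026-04-17 03:00.
2026-04-17 03:00 + 13 h = 2026-04-17 16:00.
2026-04-17 16:00 + 13 h = 2026-04-18 05:00.
2026-04-18 05:00 + 13 h = 2026-04-18 18:00.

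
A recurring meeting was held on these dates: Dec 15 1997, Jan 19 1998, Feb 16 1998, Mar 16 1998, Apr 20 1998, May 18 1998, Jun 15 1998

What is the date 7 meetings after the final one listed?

These are Mondays at 28- or 35-day spacing (35, 28, 28, 35, 28, 28).
The pattern: 3rd Monday of the month.
3rd Monday of July 1998: Jul 20 1998.
August 1998 — 3rd Monday is Aug 17 1998.
September 1998 — 3rd Monday is Sep 21 1998.
3rd Monday of October 1998: Oct 19 1998.
3rd Monday of November 1998: Nov 16 1998.
3rd Monday of December 1998: Dec 21 1998.
3rd Monday of January 1999: Jan 18 1999.

Jan 18 1999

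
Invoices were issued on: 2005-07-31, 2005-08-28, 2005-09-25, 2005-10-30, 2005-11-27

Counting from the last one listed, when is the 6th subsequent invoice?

Every date is a Sunday; gaps 28, 28, 35, 28 days.
Each is the last Sunday of its month (at least one falls on the 29th or later, ruling out '4th Sunday').
Last Sunday of December 2005: 2005-12-25.
Last Sunday of January 2006: 2006-01-29.
Last Sunday of February 2006: 2006-02-26.
March 2006 ends with Sunday 2006-03-26.
April 2006 ends with Sunday 2006-04-30.
Last Sunday of May 2006: 2006-05-28.

2006-05-28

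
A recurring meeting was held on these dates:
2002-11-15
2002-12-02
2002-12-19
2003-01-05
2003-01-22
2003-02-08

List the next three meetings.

Gaps between consecutive events: 17, 17, 17, 17, 17 days — a constant 17-day interval.
2003-02-08 + 17 days = 2003-02-25.
2003-02-25 + 17 days = 2003-03-14.
2003-03-14 + 17 days = 2003-03-31.

2003-02-25, 2003-03-14, 2003-03-31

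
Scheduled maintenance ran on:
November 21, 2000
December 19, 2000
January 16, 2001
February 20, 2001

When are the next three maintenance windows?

March 20, 2001; April 17, 2001; May 15, 2001

All dates are Tuesdays, 28, 28, 35 days apart.
Specifically, the 3rd Tuesday of each month.
3rd Tuesday of March 2001: March 20, 2001.
April 2001 — 3rd Tuesday is April 17, 2001.
May 2001 — 3rd Tuesday is May 15, 2001.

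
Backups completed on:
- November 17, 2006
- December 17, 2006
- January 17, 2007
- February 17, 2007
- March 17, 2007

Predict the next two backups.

April 17, 2007; May 17, 2007

The day-of-month is always 17 (30, 31, 31, 28 days between events).
So this recurs on the 17th of each month.
Next: April 2007 → April 17, 2007.
May 2007: May 17, 2007.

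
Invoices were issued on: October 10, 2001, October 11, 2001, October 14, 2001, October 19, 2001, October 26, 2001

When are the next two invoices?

Intervals are 1, 3, 5, 7 days — an arithmetic progression with common difference 2.
Next gap: 9 days. October 26, 2001 + 9 days = November 4, 2001.
Next gap: 11 days. November 4, 2001 + 11 days = November 15, 2001.

November 4, 2001; November 15, 2001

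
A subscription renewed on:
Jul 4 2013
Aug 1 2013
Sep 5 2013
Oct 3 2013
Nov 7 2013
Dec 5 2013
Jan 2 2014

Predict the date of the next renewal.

These are Thursdays at 28- or 35-day spacing (28, 35, 28, 35, 28, 28).
The pattern: 1st Thursday of the month.
1st Thursday of February 2014: Feb 6 2014.

Feb 6 2014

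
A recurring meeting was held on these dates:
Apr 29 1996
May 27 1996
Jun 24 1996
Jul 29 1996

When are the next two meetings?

These are Mondays with 28, 28, 35-day gaps.
Each is the final Monday of its month — Apr 29 1996 is past the 28th, so '4th Monday' doesn't fit.
August 1996 ends with Monday Aug 26 1996.
September 1996 ends with Monday Sep 30 1996.

Aug 26 1996, Sep 30 1996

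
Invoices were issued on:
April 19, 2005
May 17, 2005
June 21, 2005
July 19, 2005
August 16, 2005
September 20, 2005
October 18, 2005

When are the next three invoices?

November 15, 2005; December 20, 2005; January 17, 2006

All dates are Tuesdays, 28, 35, 28, 28, 35, 28 days apart.
Specifically, the 3rd Tuesday of each month.
3rd Tuesday of November 2005: November 15, 2005.
3rd Tuesday of December 2005: December 20, 2005.
3rd Tuesday of January 2006: January 17, 2006.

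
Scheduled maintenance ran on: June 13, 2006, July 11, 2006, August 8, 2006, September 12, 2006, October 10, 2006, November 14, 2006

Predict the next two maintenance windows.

December 12, 2006; January 9, 2007

Gaps: 28, 28, 35, 28, 35 days — a mix of 28 and 35. Every date is a Tuesday.
Each is the 2nd Tuesday of its month.
2nd Tuesday of December 2006: December 12, 2006.
2nd Tuesday of January 2007: January 9, 2007.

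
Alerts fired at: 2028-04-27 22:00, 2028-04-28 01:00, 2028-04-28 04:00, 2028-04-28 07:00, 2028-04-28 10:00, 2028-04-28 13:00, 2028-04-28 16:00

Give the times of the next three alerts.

2028-04-28 19:00, 2028-04-28 22:00, 2028-04-29 01:00

Spacing: 3, 3, 3, 3, 3, 3 h — constant 3 h.
2028-04-28 16:00 + 3 h = 2028-04-28 19:00.
2028-04-28 19:00 + 3 h = 2028-04-28 22:00.
2028-04-28 22:00 + 3 h = 2028-04-29 01:00.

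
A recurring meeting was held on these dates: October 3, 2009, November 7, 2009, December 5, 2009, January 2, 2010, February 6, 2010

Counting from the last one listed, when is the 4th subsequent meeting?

June 5, 2010

These are Saturdays at 28- or 35-day spacing (35, 28, 28, 35).
The pattern: 1st Saturday of the month.
March 2010 — 1st Saturday is March 6, 2010.
1st Saturday of April 2010: April 3, 2010.
May 2010 — 1st Saturday is May 1, 2010.
1st Saturday of June 2010: June 5, 2010.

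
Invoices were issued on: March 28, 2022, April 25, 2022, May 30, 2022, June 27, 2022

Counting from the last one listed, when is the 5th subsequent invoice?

These are Mondays with 28, 35, 28-day gaps.
Each is the final Monday of its month — May 30, 2022 is past the 28th, so '4th Monday' doesn't fit.
July 2022 ends with Monday July 25, 2022.
Last Monday of August 2022: August 29, 2022.
Last Monday of September 2022: September 26, 2022.
Last Monday of October 2022: October 31, 2022.
Last Monday of November 2022: November 28, 2022.

November 28, 2022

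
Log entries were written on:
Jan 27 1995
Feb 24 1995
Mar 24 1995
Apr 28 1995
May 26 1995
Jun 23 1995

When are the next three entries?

All dates are Fridays, 28, 28, 35, 28, 28 days apart.
Specifically, the 4th Friday of each month.
July 1995 — 4th Friday is Jul 28 1995.
August 1995 — 4th Friday is Aug 25 1995.
September 1995 — 4th Friday is Sep 22 1995.

Jul 28 1995, Aug 25 1995, Sep 22 1995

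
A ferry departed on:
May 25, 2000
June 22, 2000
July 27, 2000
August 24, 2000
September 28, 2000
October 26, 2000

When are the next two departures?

Gaps: 28, 35, 28, 35, 28 days — a mix of 28 and 35. Every date is a Thursday.
Each is the 4th Thursday of its month.
4th Thursday of November 2000: November 23, 2000.
December 2000 — 4th Thursday is December 28, 2000.

November 23, 2000; December 28, 2000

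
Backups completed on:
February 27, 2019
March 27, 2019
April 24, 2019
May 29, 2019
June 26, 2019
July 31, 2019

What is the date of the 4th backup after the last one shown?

These are Wednesdays with 28, 28, 35, 28, 35-day gaps.
Each is the final Wednesday of its month — May 29, 2019 is past the 28th, so '4th Wednesday' doesn't fit.
August 2019 ends with Wednesday August 28, 2019.
September 2019 ends with Wednesday September 25, 2019.
Last Wednesday of October 2019: October 30, 2019.
Last Wednesday of November 2019: November 27, 2019.

November 27, 2019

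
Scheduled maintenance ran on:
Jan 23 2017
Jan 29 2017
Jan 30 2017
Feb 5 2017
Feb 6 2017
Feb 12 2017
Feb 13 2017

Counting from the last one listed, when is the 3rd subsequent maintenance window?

Feb 26 2017

Gaps: 6, 1, 6, 1, 6, 1 days — not constant, but cyclic with period 2.
The events fall on every Monday and Sunday.
The following Sunday is Feb 19 2017.
Next Monday: Feb 20 2017.
Next Sunday: Feb 26 2017.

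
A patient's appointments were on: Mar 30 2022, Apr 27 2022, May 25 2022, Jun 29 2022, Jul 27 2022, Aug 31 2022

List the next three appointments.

All Wednesdays; the gaps (28, 28, 35, 28, 35) vary with month length.
This is the last Wednesday of each month.
Last Wednesday of September 2022: Sep 28 2022.
Last Wednesday of October 2022: Oct 26 2022.
November 2022 ends with Wednesday Nov 30 2022.

Sep 28 2022, Oct 26 2022, Nov 30 2022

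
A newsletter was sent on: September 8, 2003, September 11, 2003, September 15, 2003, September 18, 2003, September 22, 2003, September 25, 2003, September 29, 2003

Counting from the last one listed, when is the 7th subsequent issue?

October 23, 2003

Every event lands on a Monday or Thursday (gaps cycle 3, 4, 3, 4, 3, 4).
So the schedule is: every Monday and Thursday.
The following Thursday is October 2, 2003.
The following Monday is October 6, 2003.
Next Thursday: October 9, 2003.
Next Monday: October 13, 2003.
Next Thursday: October 16, 2003.
The following Monday is October 20, 2003.
The following Thursday is October 23, 2003.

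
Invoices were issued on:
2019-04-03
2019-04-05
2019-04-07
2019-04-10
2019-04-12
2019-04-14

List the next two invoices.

Every event lands on a Wednesday or Friday or Sunday (gaps cycle 2, 2, 3, 2, 2).
So the schedule is: every Wednesday, Friday and Sunday.
Next Wednesday: 2019-04-17.
Next Friday: 2019-04-19.

2019-04-17, 2019-04-19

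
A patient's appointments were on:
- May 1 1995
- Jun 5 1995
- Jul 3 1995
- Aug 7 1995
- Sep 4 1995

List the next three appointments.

Gaps: 35, 28, 35, 28 days — a mix of 28 and 35. Every date is a Monday.
Each is the 1st Monday of its month.
October 1995 — 1st Monday is Oct 2 1995.
1st Monday of November 1995: Nov 6 1995.
December 1995 — 1st Monday is Dec 4 1995.

Oct 2 1995, Nov 6 1995, Dec 4 1995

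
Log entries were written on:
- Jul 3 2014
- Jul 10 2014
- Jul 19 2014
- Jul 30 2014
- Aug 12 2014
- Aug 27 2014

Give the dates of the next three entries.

Sep 13 2014, Oct 2 2014, Oct 23 2014

Gaps: 7, 9, 11, 13, 15 days — each gap is 2 larger than the previous one.
Next gap: 17 days. Aug 27 2014 + 17 days = Sep 13 2014.
Next gap: 19 days. Sep 13 2014 + 19 days = Oct 2 2014.
Next gap: 21 days. Oct 2 2014 + 21 days = Oct 23 2014.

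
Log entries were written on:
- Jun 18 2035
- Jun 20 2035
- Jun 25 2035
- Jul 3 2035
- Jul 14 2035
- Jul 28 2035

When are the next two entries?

Intervals are 2, 5, 8, 11, 14 days — an arithmetic progression with common difference 3.
Next gap: 17 days. Jul 28 2035 + 17 days = Aug 14 2035.
Next gap: 20 days. Aug 14 2035 + 20 days = Sep 3 2035.

Aug 14 2035, Sep 3 2035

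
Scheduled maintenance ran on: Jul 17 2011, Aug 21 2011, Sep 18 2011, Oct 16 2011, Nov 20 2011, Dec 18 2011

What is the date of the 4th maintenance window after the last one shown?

Apr 15 2012

Gaps: 35, 28, 28, 35, 28 days — a mix of 28 and 35. Every date is a Sunday.
Each is the 3rd Sunday of its month.
3rd Sunday of January 2012: Jan 15 2012.
3rd Sunday of February 2012: Feb 19 2012.
3rd Sunday of March 2012: Mar 18 2012.
3rd Sunday of April 2012: Apr 15 2012.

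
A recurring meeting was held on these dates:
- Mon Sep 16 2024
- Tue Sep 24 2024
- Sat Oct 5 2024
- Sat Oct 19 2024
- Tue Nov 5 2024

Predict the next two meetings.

Gaps: 8, 11, 14, 17 days — each gap is 3 larger than the previous one.
Next gap: 20 days. Tue Nov 5 2024 + 20 days = Mon Nov 25 2024.
Next gap: 23 days. Mon Nov 25 2024 + 23 days = Wed Dec 18 2024.

Mon Nov 25 2024, Wed Dec 18 2024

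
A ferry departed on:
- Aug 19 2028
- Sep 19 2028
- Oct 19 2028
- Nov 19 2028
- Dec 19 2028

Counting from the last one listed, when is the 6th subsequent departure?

Each date is the 19th; the gaps (31, 30, 31, 30) track the month lengths.
The rule is the 19th of each month.
January 2029: Jan 19 2029.
February 2029: Feb 19 2029.
Next: March 2029 → Mar 19 2029.
Next: April 2029 → Apr 19 2029.
May 2029: May 19 2029.
Next: June 2029 → Jun 19 2029.

Jun 19 2029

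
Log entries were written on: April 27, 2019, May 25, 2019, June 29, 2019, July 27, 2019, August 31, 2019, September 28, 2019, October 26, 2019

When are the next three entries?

November 30, 2019; December 28, 2019; January 25, 2020

Every date is a Saturday; gaps 28, 35, 28, 35, 28, 28 days.
Each is the last Saturday of its month (at least one falls on the 29th or later, ruling out '4th Saturday').
Last Saturday of November 2019: November 30, 2019.
Last Saturday of December 2019: December 28, 2019.
Last Saturday of January 2020: January 25, 2020.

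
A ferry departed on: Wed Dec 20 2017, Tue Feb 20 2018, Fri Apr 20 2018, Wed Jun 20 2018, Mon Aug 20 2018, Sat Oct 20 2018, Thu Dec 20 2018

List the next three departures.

Gaps: 62, 59, 61, 61, 61, 61 days — not constant. Every event is on the 20th of the month.
Pattern: the 20th of every 2 months.
February 2019: Wed Feb 20 2019.
Next: April 2019 → Sat Apr 20 2019.
Next: June 2019 → Thu Jun 20 2019.

Wed Feb 20 2019, Sat Apr 20 2019, Thu Jun 20 2019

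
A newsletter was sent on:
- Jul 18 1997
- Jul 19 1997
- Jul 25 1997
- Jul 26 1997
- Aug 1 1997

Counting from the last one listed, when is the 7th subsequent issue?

Every event lands on a Friday or Saturday (gaps cycle 1, 6, 1, 6).
So the schedule is: every Friday and Saturday.
Next Saturday: Aug 2 1997.
Next Friday: Aug 8 1997.
Next Saturday: Aug 9 1997.
The following Friday is Aug 15 1997.
The following Saturday is Aug 16 1997.
The following Friday is Aug 22 1997.
The following Saturday is Aug 23 1997.

Aug 23 1997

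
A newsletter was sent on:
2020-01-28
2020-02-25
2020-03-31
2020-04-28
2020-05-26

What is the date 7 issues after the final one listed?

All Tuesdays; the gaps (28, 35, 28, 28) vary with month length.
This is the last Tuesday of each month.
Last Tuesday of June 2020: 2020-06-30.
July 2020 ends with Tuesday 2020-07-28.
August 2020 ends with Tuesday 2020-08-25.
September 2020 ends with Tuesday 2020-09-29.
October 2020 ends with Tuesday 2020-10-27.
Last Tuesday of November 2020: 2020-11-24.
Last Tuesday of December 2020: 2020-12-29.

2020-12-29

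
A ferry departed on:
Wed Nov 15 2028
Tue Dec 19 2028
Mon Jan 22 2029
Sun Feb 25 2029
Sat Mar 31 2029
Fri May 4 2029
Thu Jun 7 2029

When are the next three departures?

Wed Jul 11 2029, Tue Aug 14 2029, Mon Sep 17 2029

Every event comes 34 days after the last (34, 34, 34, 34, 34, 34).
Thu Jun 7 2029 + 34 days = Wed Jul 11 2029.
Wed Jul 11 2029 + 34 days = Tue Aug 14 2029.
Tue Aug 14 2029 + 34 days = Mon Sep 17 2029.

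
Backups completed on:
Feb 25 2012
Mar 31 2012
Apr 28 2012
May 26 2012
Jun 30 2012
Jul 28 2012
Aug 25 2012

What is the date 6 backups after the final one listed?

Every date is a Saturday; gaps 35, 28, 28, 35, 28, 28 days.
Each is the last Saturday of its month (at least one falls on the 29th or later, ruling out '4th Saturday').
September 2012 ends with Saturday Sep 29 2012.
Last Saturday of October 2012: Oct 27 2012.
November 2012 ends with Saturday Nov 24 2012.
Last Saturday of December 2012: Dec 29 2012.
Last Saturday of January 2013: Jan 26 2013.
February 2013 ends with Saturday Feb 23 2013.

Feb 23 2013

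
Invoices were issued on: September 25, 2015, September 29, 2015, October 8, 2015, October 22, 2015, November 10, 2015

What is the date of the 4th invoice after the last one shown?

March 15, 2016

Gaps: 4, 9, 14, 19 days — each gap is 5 larger than the previous one.
Next gap: 24 days. November 10, 2015 + 24 days = December 4, 2015.
Next gap: 29 days. December 4, 2015 + 29 days = January 2, 2016.
Next gap: 34 days. January 2, 2016 + 34 days = February 5, 2016.
Next gap: 39 days. February 5, 2016 + 39 days = March 15, 2016.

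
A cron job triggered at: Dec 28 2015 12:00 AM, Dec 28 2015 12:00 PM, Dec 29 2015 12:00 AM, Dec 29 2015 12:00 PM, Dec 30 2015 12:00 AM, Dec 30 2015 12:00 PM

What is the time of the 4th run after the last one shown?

Jan 1 2016 12:00 PM

Gaps: 12, 12, 12, 12, 12 hours — each event is 12 hours after the previous one.
Dec 30 2015 12:00 PM + 12 h = Dec 31 2015 12:00 AM.
Dec 31 2015 12:00 AM + 12 h = Dec 31 2015 12:00 PM.
Dec 31 2015 12:00 PM + 12 h = Jan 1 2016 12:00 AM.
Jan 1 2016 12:00 AM + 12 h = Jan 1 2016 12:00 PM.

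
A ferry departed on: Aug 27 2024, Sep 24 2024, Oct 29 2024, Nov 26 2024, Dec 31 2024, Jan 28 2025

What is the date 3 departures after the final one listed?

Apr 29 2025

These are Tuesdays with 28, 35, 28, 35, 28-day gaps.
Each is the final Tuesday of its month — Oct 29 2024 is past the 28th, so '4th Tuesday' doesn't fit.
Last Tuesday of February 2025: Feb 25 2025.
Last Tuesday of March 2025: Mar 25 2025.
Last Tuesday of April 2025: Apr 29 2025.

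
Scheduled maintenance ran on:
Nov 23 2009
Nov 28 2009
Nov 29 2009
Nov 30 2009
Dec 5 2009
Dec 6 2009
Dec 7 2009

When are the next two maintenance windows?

Dec 12 2009, Dec 13 2009

The gap pattern 5, 1, 1, 5, 1, 1 repeats every 3 events.
These are the Mondays, Saturdays and Sundays of each week.
Next Saturday: Dec 12 2009.
Next Sunday: Dec 13 2009.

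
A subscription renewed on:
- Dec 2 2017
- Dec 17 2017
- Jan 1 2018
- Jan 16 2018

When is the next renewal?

Every event comes 15 days after the last (15, 15, 15).
Jan 16 2018 + 15 days = Jan 31 2018.

Jan 31 2018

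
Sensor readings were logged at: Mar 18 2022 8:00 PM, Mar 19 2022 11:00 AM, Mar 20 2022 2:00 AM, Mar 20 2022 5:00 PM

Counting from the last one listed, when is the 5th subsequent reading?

Spacing: 15, 15, 15 h — constant 15 h.
Mar 20 2022 5:00 PM + 15 h = Mar 21 2022 8:00 AM.
Mar 21 2022 8:00 AM + 15 h = Mar 21 2022 11:00 PM.
Mar 21 2022 11:00 PM + 15 h = Mar 22 2022 2:00 PM.
Mar 22 2022 2:00 PM + 15 h = Mar 23 2022 5:00 AM.
Mar 23 2022 5:00 AM + 15 h = Mar 23 2022 8:00 PM.

Mar 23 2022 8:00 PM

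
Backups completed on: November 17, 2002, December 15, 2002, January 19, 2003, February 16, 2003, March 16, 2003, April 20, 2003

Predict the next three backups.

May 18, 2003; June 15, 2003; July 20, 2003

These are Sundays at 28- or 35-day spacing (28, 35, 28, 28, 35).
The pattern: 3rd Sunday of the month.
3rd Sunday of May 2003: May 18, 2003.
June 2003 — 3rd Sunday is June 15, 2003.
July 2003 — 3rd Sunday is July 20, 2003.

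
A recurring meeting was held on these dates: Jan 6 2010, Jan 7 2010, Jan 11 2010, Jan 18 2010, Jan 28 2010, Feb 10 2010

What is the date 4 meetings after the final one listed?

Intervals are 1, 4, 7, 10, 13 days — an arithmetic progression with common difference 3.
Next gap: 16 days. Feb 10 2010 + 16 days = Feb 26 2010.
Next gap: 19 days. Feb 26 2010 + 19 days = Mar 17 2010.
Next gap: 22 days. Mar 17 2010 + 22 days = Apr 8 2010.
Next gap: 25 days. Apr 8 2010 + 25 days = May 3 2010.

May 3 2010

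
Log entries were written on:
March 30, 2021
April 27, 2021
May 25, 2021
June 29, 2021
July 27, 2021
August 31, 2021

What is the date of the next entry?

September 28, 2021

Every date is a Tuesday; gaps 28, 28, 35, 28, 35 days.
Each is the last Tuesday of its month (at least one falls on the 29th or later, ruling out '4th Tuesday').
September 2021 ends with Tuesday September 28, 2021.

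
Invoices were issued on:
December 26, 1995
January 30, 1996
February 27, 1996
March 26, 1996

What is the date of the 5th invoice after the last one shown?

These are Tuesdays with 35, 28, 28-day gaps.
Each is the final Tuesday of its month — January 30, 1996 is past the 28th, so '4th Tuesday' doesn't fit.
April 1996 ends with Tuesday April 30, 1996.
May 1996 ends with Tuesday May 28, 1996.
June 1996 ends with Tuesday June 25, 1996.
Last Tuesday of July 1996: July 30, 1996.
August 1996 ends with Tuesday August 27, 1996.

August 27, 1996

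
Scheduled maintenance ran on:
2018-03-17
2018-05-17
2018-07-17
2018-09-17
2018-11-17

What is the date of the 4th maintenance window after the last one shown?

2019-07-17

Gaps: 61, 61, 62, 61 days — not constant. Every event is on the 17th of the month.
Pattern: the 17th of every 2 months.
Next: January 2019 → 2019-01-17.
March 2019: 2019-03-17.
May 2019: 2019-05-17.
July 2019: 2019-07-17.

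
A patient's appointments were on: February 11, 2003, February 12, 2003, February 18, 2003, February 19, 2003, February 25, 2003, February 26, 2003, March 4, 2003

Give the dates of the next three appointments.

Every event lands on a Tuesday or Wednesday (gaps cycle 1, 6, 1, 6, 1, 6).
So the schedule is: every Tuesday and Wednesday.
The following Wednesday is March 5, 2003.
The following Tuesday is March 11, 2003.
Next Wednesday: March 12, 2003.

March 5, 2003; March 11, 2003; March 12, 2003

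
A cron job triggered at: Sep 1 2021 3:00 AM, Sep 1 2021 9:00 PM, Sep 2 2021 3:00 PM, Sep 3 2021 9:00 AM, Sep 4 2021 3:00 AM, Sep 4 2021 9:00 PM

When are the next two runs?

Spacing: 18, 18, 18, 18, 18 h — constant 18 h.
Sep 4 2021 9:00 PM + 18 h = Sep 5 2021 3:00 PM.
Sep 5 2021 3:00 PM + 18 h = Sep 6 2021 9:00 AM.

Sep 5 2021 3:00 PM, Sep 6 2021 9:00 AM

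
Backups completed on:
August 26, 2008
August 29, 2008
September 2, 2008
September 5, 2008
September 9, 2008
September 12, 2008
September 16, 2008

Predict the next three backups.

The gap pattern 3, 4, 3, 4, 3, 4 repeats every 2 events.
These are the Tuesdays and Fridays of each week.
Next Friday: September 19, 2008.
Next Tuesday: September 23, 2008.
Next Friday: September 26, 2008.

September 19, 2008; September 23, 2008; September 26, 2008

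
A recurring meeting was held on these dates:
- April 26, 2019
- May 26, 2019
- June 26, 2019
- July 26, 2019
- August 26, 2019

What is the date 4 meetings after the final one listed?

The day-of-month is always 26 (30, 31, 30, 31 days between events).
So this recurs on the 26th of each month.
Next: September 2019 → September 26, 2019.
October 2019: October 26, 2019.
November 2019: November 26, 2019.
December 2019: December 26, 2019.

December 26, 2019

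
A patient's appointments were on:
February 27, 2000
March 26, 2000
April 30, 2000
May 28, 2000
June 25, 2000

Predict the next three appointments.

All Sundays; the gaps (28, 35, 28, 28) vary with month length.
This is the last Sunday of each month.
July 2000 ends with Sunday July 30, 2000.
August 2000 ends with Sunday August 27, 2000.
Last Sunday of September 2000: September 24, 2000.

July 30, 2000; August 27, 2000; September 24, 2000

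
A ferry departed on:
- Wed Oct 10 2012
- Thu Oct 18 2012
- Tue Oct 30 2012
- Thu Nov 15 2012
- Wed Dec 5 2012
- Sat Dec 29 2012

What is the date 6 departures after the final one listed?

Wed Aug 14 2013

The spacing grows by 4 each time: 8, 12, 16, 20, 24 days.
Next gap: 28 days. Sat Dec 29 2012 + 28 days = Sat Jan 26 2013.
Next gap: 32 days. Sat Jan 26 2013 + 32 days = Wed Feb 27 2013.
Next gap: 36 days. Wed Feb 27 2013 + 36 days = Thu Apr 4 2013.
Next gap: 40 days. Thu Apr 4 2013 + 40 days = Tue May 14 2013.
Next gap: 44 days. Tue May 14 2013 + 44 days = Thu Jun 27 2013.
Next gap: 48 days. Thu Jun 27 2013 + 48 days = Wed Aug 14 2013.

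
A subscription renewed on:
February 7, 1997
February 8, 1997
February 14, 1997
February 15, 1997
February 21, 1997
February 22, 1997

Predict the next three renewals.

Gaps: 1, 6, 1, 6, 1 days — not constant, but cyclic with period 2.
The events fall on every Friday and Saturday.
The following Friday is February 28, 1997.
Next Saturday: March 1, 1997.
The following Friday is March 7, 1997.

February 28, 1997; March 1, 1997; March 7, 1997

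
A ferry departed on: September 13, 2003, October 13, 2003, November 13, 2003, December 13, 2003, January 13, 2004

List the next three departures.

Gaps: 30, 31, 30, 31 days — not constant. Every event is on the 13th of the month.
Pattern: the 13th of each month.
Next: February 2004 → February 13, 2004.
March 2004: March 13, 2004.
Next: April 2004 → April 13, 2004.

February 13, 2004; March 13, 2004; April 13, 2004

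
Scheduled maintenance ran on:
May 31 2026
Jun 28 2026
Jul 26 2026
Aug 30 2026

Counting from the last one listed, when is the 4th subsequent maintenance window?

Dec 27 2026

These are Sundays with 28, 28, 35-day gaps.
Each is the final Sunday of its month — May 31 2026 is past the 28th, so '4th Sunday' doesn't fit.
September 2026 ends with Sunday Sep 27 2026.
October 2026 ends with Sunday Oct 25 2026.
Last Sunday of November 2026: Nov 29 2026.
December 2026 ends with Sunday Dec 27 2026.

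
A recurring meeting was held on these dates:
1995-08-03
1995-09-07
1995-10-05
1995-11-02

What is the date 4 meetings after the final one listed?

1996-03-07

These are Thursdays at 28- or 35-day spacing (35, 28, 28).
The pattern: 1st Thursday of the month.
December 1995 — 1st Thursday is 1995-12-07.
1st Thursday of January 1996: 1996-01-04.
February 1996 — 1st Thursday is 1996-02-01.
March 1996 — 1st Thursday is 1996-03-07.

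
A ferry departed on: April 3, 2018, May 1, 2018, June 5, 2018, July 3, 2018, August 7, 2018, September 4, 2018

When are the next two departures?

October 2, 2018; November 6, 2018

All dates are Tuesdays, 28, 35, 28, 35, 28 days apart.
Specifically, the 1st Tuesday of each month.
1st Tuesday of October 2018: October 2, 2018.
1st Tuesday of November 2018: November 6, 2018.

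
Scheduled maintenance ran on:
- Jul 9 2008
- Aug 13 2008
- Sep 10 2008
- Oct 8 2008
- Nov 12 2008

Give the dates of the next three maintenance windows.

Dec 10 2008, Jan 14 2009, Feb 11 2009

Gaps: 35, 28, 28, 35 days — a mix of 28 and 35. Every date is a Wednesday.
Each is the 2nd Wednesday of its month.
2nd Wednesday of December 2008: Dec 10 2008.
2nd Wednesday of January 2009: Jan 14 2009.
February 2009 — 2nd Wednesday is Feb 11 2009.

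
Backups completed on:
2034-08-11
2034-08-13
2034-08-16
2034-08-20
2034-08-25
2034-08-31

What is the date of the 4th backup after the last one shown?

Intervals are 2, 3, 4, 5, 6 days — an arithmetic progression with common difference 1.
Next gap: 7 days. 2034-08-31 + 7 days = 2034-09-07.
Next gap: 8 days. 2034-09-07 + 8 days = 2034-09-15.
Next gap: 9 days. 2034-09-15 + 9 days = 2034-09-24.
Next gap: 10 days. 2034-09-24 + 10 days = 2034-10-04.

2034-10-04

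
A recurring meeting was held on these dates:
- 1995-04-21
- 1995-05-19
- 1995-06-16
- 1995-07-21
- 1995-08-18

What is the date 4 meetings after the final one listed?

1995-12-15

All dates are Fridays, 28, 28, 35, 28 days apart.
Specifically, the 3rd Friday of each month.
3rd Friday of September 1995: 1995-09-15.
October 1995 — 3rd Friday is 1995-10-20.
November 1995 — 3rd Friday is 1995-11-17.
December 1995 — 3rd Friday is 1995-12-15.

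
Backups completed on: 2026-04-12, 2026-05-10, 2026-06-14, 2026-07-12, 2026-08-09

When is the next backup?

These are Sundays at 28- or 35-day spacing (28, 35, 28, 28).
The pattern: 2nd Sunday of the month.
September 2026 — 2nd Sunday is 2026-09-13.

2026-09-13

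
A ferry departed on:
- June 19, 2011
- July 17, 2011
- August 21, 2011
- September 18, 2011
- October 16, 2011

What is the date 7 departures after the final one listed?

Gaps: 28, 35, 28, 28 days — a mix of 28 and 35. Every date is a Sunday.
Each is the 3rd Sunday of its month.
3rd Sunday of November 2011: November 20, 2011.
3rd Sunday of December 2011: December 18, 2011.
January 2012 — 3rd Sunday is January 15, 2012.
3rd Sunday of February 2012: February 19, 2012.
March 2012 — 3rd Sunday is March 18, 2012.
3rd Sunday of April 2012: April 15, 2012.
May 2012 — 3rd Sunday is May 20, 2012.

May 20, 2012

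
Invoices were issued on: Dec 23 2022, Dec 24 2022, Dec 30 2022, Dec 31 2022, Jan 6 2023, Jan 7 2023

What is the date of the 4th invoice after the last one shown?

The gap pattern 1, 6, 1, 6, 1 repeats every 2 events.
These are the Fridays and Saturdays of each week.
The following Friday is Jan 13 2023.
Next Saturday: Jan 14 2023.
The following Friday is Jan 20 2023.
The following Saturday is Jan 21 2023.

Jan 21 2023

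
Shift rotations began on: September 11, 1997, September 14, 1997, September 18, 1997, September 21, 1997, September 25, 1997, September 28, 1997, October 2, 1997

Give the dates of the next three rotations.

Gaps: 3, 4, 3, 4, 3, 4 days — not constant, but cyclic with period 2.
The events fall on every Thursday and Sunday.
The following Sunday is October 5, 1997.
The following Thursday is October 9, 1997.
The following Sunday is October 12, 1997.

October 5, 1997; October 9, 1997; October 12, 1997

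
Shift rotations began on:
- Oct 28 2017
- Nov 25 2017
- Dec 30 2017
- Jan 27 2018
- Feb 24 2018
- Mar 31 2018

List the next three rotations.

Every date is a Saturday; gaps 28, 35, 28, 28, 35 days.
Each is the last Saturday of its month (at least one falls on the 29th or later, ruling out '4th Saturday').
Last Saturday of April 2018: Apr 28 2018.
May 2018 ends with Saturday May 26 2018.
June 2018 ends with Saturday Jun 30 2018.

Apr 28 2018, May 26 2018, Jun 30 2018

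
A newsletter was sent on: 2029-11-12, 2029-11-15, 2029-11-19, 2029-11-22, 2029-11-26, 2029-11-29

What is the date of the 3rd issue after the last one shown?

2029-12-10

Every event lands on a Monday or Thursday (gaps cycle 3, 4, 3, 4, 3).
So the schedule is: every Monday and Thursday.
Next Monday: 2029-12-03.
Next Thursday: 2029-12-06.
The following Monday is 2029-12-10.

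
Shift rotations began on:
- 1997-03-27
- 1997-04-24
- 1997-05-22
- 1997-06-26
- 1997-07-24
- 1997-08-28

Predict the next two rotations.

All dates are Thursdays, 28, 28, 35, 28, 35 days apart.
Specifically, the 4th Thursday of each month.
4th Thursday of September 1997: 1997-09-25.
October 1997 — 4th Thursday is 1997-10-23.

1997-09-25, 1997-10-23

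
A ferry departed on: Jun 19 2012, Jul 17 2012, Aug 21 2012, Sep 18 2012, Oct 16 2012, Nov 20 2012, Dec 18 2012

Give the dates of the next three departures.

Jan 15 2013, Feb 19 2013, Mar 19 2013

Gaps: 28, 35, 28, 28, 35, 28 days — a mix of 28 and 35. Every date is a Tuesday.
Each is the 3rd Tuesday of its month.
January 2013 — 3rd Tuesday is Jan 15 2013.
3rd Tuesday of February 2013: Feb 19 2013.
3rd Tuesday of March 2013: Mar 19 2013.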